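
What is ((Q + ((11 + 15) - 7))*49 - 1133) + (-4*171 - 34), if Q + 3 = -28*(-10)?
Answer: 12653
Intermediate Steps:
Q = 277 (Q = -3 - 28*(-10) = -3 + 280 = 277)
((Q + ((11 + 15) - 7))*49 - 1133) + (-4*171 - 34) = ((277 + ((11 + 15) - 7))*49 - 1133) + (-4*171 - 34) = ((277 + (26 - 7))*49 - 1133) + (-684 - 34) = ((277 + 19)*49 - 1133) - 718 = (296*49 - 1133) - 718 = (14504 - 1133) - 718 = 13371 - 718 = 12653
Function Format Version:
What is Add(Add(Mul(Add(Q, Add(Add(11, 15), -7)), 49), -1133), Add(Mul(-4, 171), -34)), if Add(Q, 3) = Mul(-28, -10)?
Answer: 12653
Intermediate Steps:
Q = 277 (Q = Add(-3, Mul(-28, -10)) = Add(-3, 280) = 277)
Add(Add(Mul(Add(Q, Add(Add(11, 15), -7)), 49), -1133), Add(Mul(-4, 171), -34)) = Add(Add(Mul(Add(277, Add(Add(11, 15), -7)), 49), -1133), Add(Mul(-4, 171), -34)) = Add(Add(Mul(Add(277, Add(26, -7)), 49), -1133), Add(-684, -34)) = Add(Add(Mul(Add(277, 19), 49), -1133), -718) = Add(Add(Mul(296, 49), -1133), -718) = Add(Add(14504, -1133), -718) = Add(13371, -718) = 12653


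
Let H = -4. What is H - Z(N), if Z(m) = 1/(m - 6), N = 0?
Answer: -23/6 ≈ -3.8333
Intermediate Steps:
Z(m) = 1/(-6 + m)
H - Z(N) = -4 - 1/(-6 + 0) = -4 - 1/(-6) = -4 - 1*(-⅙) = -4 + ⅙ = -23/6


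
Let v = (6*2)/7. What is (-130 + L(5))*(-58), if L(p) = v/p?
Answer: 263204/35 ≈ 7520.1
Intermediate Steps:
v = 12/7 (v = 12*(⅐) = 12/7 ≈ 1.7143)
L(p) = 12/(7*p)
(-130 + L(5))*(-58) = (-130 + (12/7)/5)*(-58) = (-130 + (12/7)*(⅕))*(-58) = (-130 + 12/35)*(-58) = -4538/35*(-58) = 263204/35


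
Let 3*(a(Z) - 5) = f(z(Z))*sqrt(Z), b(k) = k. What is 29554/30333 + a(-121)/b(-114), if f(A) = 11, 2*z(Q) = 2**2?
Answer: 357499/384218 - 121*I/342 ≈ 0.93046 - 0.3538*I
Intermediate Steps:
z(Q) = 2 (z(Q) = (1/2)*2**2 = (1/2)*4 = 2)
a(Z) = 5 + 11*sqrt(Z)/3 (a(Z) = 5 + (11*sqrt(Z))/3 = 5 + 11*sqrt(Z)/3)
29554/30333 + a(-121)/b(-114) = 29554/30333 + (5 + 11*sqrt(-121)/3)/(-114) = 29554*(1/30333) + (5 + 11*(11*I)/3)*(-1/114) = 29554/30333 + (5 + 121*I/3)*(-1/114) = 29554/30333 + (-5/114 - 121*I/342) = 357499/384218 - 121*I/342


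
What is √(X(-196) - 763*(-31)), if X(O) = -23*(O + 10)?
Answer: √27931 ≈ 167.13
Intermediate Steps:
X(O) = -230 - 23*O (X(O) = -23*(10 + O) = -230 - 23*O)
√(X(-196) - 763*(-31)) = √((-230 - 23*(-196)) - 763*(-31)) = √((-230 + 4508) + 23653) = √(4278 + 23653) = √27931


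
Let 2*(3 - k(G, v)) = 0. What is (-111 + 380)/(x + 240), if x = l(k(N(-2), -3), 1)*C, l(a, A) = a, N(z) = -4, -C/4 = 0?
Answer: 269/240 ≈ 1.1208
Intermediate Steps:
C = 0 (C = -4*0 = 0)
k(G, v) = 3 (k(G, v) = 3 - 1/2*0 = 3 + 0 = 3)
x = 0 (x = 3*0 = 0)
(-111 + 380)/(x + 240) = (-111 + 380)/(0 + 240) = 269/240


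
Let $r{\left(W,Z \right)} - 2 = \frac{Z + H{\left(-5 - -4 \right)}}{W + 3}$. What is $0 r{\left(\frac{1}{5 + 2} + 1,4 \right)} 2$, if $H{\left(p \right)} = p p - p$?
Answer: $0$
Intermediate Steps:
$H{\left(p \right)} = p^{2} - p$
$r{\left(W,Z \right)} = 2 + \frac{2 + Z}{3 + W}$ ($r{\left(W,Z \right)} = 2 + \frac{Z + \left(-5 - -4\right) \left(-1 - 1\right)}{W + 3} = 2 + \frac{Z + \left(-5 + 4\right) \left(-1 + \left(-5 + 4\right)\right)}{3 + W} = 2 + \frac{Z - \left(-1 - 1\right)}{3 + W} = 2 + \frac{Z - -2}{3 + W} = 2 + \frac{Z + 2}{3 + W} = 2 + \frac{2 + Z}{3 + W}$)
$0 r{\left(\frac{1}{5 + 2} + 1,4 \right)} 2 = 0 \frac{8 + 4 + 2 \left(\frac{1}{5 + 2} + 1\right)}{3 + \left(\frac{1}{5 + 2} + 1\right)} 2 = 0 \frac{8 + 4 + 2 \left(\frac{1}{7} + 1\right)}{3 + \left(\frac{1}{7} + 1\right)} 2 = 0 \frac{8 + 4 + 2 \cdot \frac{8}{7}}{3 + \frac{8}{7}} \cdot 2 = 0 \frac{8 + 4 + \frac{16}{7}}{\frac{29}{7}} \cdot 2 = 0 \cdot \frac{7}{29} \cdot \frac{100}{7} \cdot 2 = 0 \cdot \frac{100}{29} \cdot 2 = 0 \cdot 2 = 0$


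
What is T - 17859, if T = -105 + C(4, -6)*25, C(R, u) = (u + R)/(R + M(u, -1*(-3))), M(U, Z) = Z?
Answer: -125798/7 ≈ -17971.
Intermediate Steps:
C(R, u) = (R + u)/(3 + R) (C(R, u) = (u + R)/(R - 1*(-3)) = (R + u)/(R + 3) = (R + u)/(3 + R))
T = -785/7 (T = -105 + ((4 - 6)/(3 + 4))*25 = -105 + (-2/7)*25 = -105 + ((⅐)*(-2))*25 = -105 - 2/7*25 = -105 - 50/7 = -785/7 ≈ -112.14)
T - 17859 = -785/7 - 17859 = -125798/7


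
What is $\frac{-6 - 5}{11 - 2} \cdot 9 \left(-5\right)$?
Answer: $55$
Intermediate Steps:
$\frac{-6 - 5}{11 - 2} \cdot 9 \left(-5\right) = - \frac{11}{9} \cdot 9 \left(-5\right) = \left(-11\right) \frac{1}{9} \cdot 9 \left(-5\right) = \left(- \frac{11}{9}\right) 9 \left(-5\right) = \left(-11\right) \left(-5\right) = 55$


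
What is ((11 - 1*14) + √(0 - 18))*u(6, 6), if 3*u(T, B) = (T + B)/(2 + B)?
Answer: -3/2 + 3*I*√2/2 ≈ -1.5 + 2.1213*I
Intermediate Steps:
u(T, B) = (B + T)/(3*(2 + B)) (u(T, B) = ((T + B)/(2 + B))/3 = ((B + T)/(2 + B))/3 = (B + T)/(3*(2 + B)))
((11 - 1*14) + √(0 - 18))*u(6, 6) = ((11 - 1*14) + √(0 - 18))*((6 + 6)/(3*(2 + 6))) = ((11 - 14) + √(-18))*((⅓)*12/8) = (-3 + 3*I*√2)*((⅓)*(⅛)*12) = (-3 + 3*I*√2)*(½) = -3/2 + 3*I*√2/2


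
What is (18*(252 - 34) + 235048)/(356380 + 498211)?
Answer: 238972/854591 ≈ 0.27963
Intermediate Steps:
(18*(252 - 34) + 235048)/(356380 + 498211) = (18*218 + 235048)/854591 = (3924 + 235048)*(1/854591) = 238972*(1/854591) = 238972/854591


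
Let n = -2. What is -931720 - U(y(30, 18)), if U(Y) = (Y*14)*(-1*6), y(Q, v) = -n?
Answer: -931552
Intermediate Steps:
y(Q, v) = 2 (y(Q, v) = -1*(-2) = 2)
U(Y) = -84*Y (U(Y) = (14*Y)*(-6) = -84*Y)
-931720 - U(y(30, 18)) = -931720 - (-84)*2 = -931720 - 1*(-168) = -931720 + 168 = -931552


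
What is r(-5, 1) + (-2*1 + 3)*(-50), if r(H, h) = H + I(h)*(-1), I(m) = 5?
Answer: -60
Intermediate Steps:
r(H, h) = -5 + H (r(H, h) = H + 5*(-1) = H - 5 = -5 + H)
r(-5, 1) + (-2*1 + 3)*(-50) = (-5 - 5) + (-2*1 + 3)*(-50) = -10 + (-2 + 3)*(-50) = -10 + 1*(-50) = -10 - 50 = -60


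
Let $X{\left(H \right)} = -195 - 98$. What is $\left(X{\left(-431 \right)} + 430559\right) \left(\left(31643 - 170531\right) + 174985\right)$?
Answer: $15531311802$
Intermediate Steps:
$X{\left(H \right)} = -293$
$\left(X{\left(-431 \right)} + 430559\right) \left(\left(31643 - 170531\right) + 174985\right) = \left(-293 + 430559\right) \left(\left(31643 - 170531\right) + 174985\right) = 430266 \left(\left(31643 - 170531\right) + 174985\right) = 430266 \left(-138888 + 174985\right) = 430266 \cdot 36097 = 15531311802$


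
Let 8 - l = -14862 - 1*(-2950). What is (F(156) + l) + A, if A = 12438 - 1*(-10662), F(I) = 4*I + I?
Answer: 35800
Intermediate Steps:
F(I) = 5*I
l = 11920 (l = 8 - (-14862 - 1*(-2950)) = 8 - (-14862 + 2950) = 8 - 1*(-11912) = 8 + 11912 = 11920)
A = 23100 (A = 12438 + 10662 = 23100)
(F(156) + l) + A = (5*156 + 11920) + 23100 = (780 + 11920) + 23100 = 12700 + 23100 = 35800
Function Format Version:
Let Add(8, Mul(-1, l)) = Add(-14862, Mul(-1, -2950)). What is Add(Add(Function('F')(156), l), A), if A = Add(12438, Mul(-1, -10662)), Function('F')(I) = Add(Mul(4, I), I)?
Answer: 35800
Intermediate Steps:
Function('F')(I) = Mul(5, I)
l = 11920 (l = Add(8, Mul(-1, Add(-14862, Mul(-1, -2950)))) = Add(8, Mul(-1, Add(-14862, 2950))) = Add(8, Mul(-1, -11912)) = Add(8, 11912) = 11920)
A = 23100 (A = Add(12438, 10662) = 23100)
Add(Add(Function('F')(156), l), A) = Add(Add(Mul(5, 156), 11920), 23100) = Add(Add(780, 11920), 23100) = Add(12700, 23100) = 35800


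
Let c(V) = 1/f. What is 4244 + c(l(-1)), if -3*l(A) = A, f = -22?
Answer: 93367/22 ≈ 4244.0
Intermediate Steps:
l(A) = -A/3
c(V) = -1/22 (c(V) = 1/(-22) = -1/22)
4244 + c(l(-1)) = 4244 - 1/22 = 93367/22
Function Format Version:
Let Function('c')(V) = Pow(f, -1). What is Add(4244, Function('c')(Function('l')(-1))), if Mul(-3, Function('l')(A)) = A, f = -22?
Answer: Rational(93367, 22) ≈ 4244.0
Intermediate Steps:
Function('l')(A) = Mul(Rational(-1, 3), A)
Function('c')(V) = Rational(-1, 22) (Function('c')(V) = Pow(-22, -1) = Rational(-1, 22))
Add(4244, Function('c')(Function('l')(-1))) = Add(4244, Rational(-1, 22)) = Rational(93367, 22)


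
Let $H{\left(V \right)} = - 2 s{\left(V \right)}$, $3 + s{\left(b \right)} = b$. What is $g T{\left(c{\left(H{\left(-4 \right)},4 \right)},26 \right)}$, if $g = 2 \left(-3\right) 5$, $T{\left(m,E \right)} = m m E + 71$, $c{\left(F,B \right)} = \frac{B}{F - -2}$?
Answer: $- \frac{8715}{4} \approx -2178.8$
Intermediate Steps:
$s{\left(b \right)} = -3 + b$
$H{\left(V \right)} = 6 - 2 V$ ($H{\left(V \right)} = - 2 \left(-3 + V\right) = 6 - 2 V$)
$c{\left(F,B \right)} = \frac{B}{2 + F}$ ($c{\left(F,B \right)} = \frac{B}{F + 2} = \frac{B}{2 + F}$)
$T{\left(m,E \right)} = 71 + E m^{2}$ ($T{\left(m,E \right)} = m^{2} E + 71 = E m^{2} + 71 = 71 + E m^{2}$)
$g = -30$ ($g = \left(-6\right) 5 = -30$)
$g T{\left(c{\left(H{\left(-4 \right)},4 \right)},26 \right)} = - 30 \left(71 + 26 \left(\frac{4}{2 + \left(6 - -8\right)}\right)^{2}\right) = - 30 \left(71 + 26 \left(\frac{4}{2 + \left(6 + 8\right)}\right)^{2}\right) = - 30 \left(71 + 26 \left(\frac{4}{2 + 14}\right)^{2}\right) = - 30 \left(71 + 26 \left(\frac{4}{16}\right)^{2}\right) = - 30 \left(71 + 26 \left(4 \cdot \frac{1}{16}\right)^{2}\right) = - 30 \left(71 + \frac{26}{16}\right) = - 30 \left(71 + 26 \cdot \frac{1}{16}\right) = - 30 \left(71 + \frac{13}{8}\right) = \left(-30\right) \frac{581}{8} = - \frac{8715}{4}$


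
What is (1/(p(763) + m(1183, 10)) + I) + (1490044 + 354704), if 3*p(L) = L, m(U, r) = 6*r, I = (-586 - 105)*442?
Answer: 1451584421/943 ≈ 1.5393e+6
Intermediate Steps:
I = -305422 (I = -691*442 = -305422)
p(L) = L/3
(1/(p(763) + m(1183, 10)) + I) + (1490044 + 354704) = (1/((⅓)*763 + 6*10) - 305422) + (1490044 + 354704) = (1/(763/3 + 60) - 305422) + 1844748 = (1/(943/3) - 305422) + 1844748 = (3/943 - 305422) + 1844748 = -288012943/943 + 1844748 = 1451584421/943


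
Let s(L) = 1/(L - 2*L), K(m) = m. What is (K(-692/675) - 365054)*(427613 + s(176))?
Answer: -3090824993724659/19800 ≈ -1.5610e+11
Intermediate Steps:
s(L) = -1/L (s(L) = 1/(-L) = -1/L)
(K(-692/675) - 365054)*(427613 + s(176)) = (-692/675 - 365054)*(427613 - 1/176) = -246412142/675*75259887/176 = -3090824993724659/19800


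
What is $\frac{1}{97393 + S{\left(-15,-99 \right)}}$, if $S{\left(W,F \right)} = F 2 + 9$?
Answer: $\frac{1}{97204} \approx 1.0288 \cdot 10^{-5}$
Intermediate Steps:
$S{\left(W,F \right)} = 9 + 2 F$ ($S{\left(W,F \right)} = 2 F + 9 = 9 + 2 F$)
$\frac{1}{97393 + S{\left(-15,-99 \right)}} = \frac{1}{97393 + \left(9 + 2 \left(-99\right)\right)} = \frac{1}{97393 + \left(9 - 198\right)} = \frac{1}{97393 - 189} = \frac{1}{97204}$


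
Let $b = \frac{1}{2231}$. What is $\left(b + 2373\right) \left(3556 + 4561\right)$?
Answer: $\frac{42972729188}{2231} \approx 1.9262 \cdot 10^{7}$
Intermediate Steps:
$b = \frac{1}{2231} \approx 0.00044823$
$\left(b + 2373\right) \left(3556 + 4561\right) = \left(\frac{1}{2231} + 2373\right) \left(3556 + 4561\right) = \frac{5294164}{2231} \cdot 8117 = \frac{42972729188}{2231}$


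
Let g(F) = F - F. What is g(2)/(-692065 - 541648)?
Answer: 0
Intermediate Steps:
g(F) = 0
g(2)/(-692065 - 541648) = 0/(-692065 - 541648) = 0/(-1233713) = 0*(-1/1233713) = 0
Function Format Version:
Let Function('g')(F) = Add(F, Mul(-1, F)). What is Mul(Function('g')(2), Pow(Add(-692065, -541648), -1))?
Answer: 0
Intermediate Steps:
Function('g')(F) = 0
Mul(Function('g')(2), Pow(Add(-692065, -541648), -1)) = Mul(0, Pow(Add(-692065, -541648), -1)) = Mul(0, Pow(-1233713, -1)) = Mul(0, Rational(-1, 1233713)) = 0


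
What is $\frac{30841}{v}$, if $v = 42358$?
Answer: $\frac{30841}{42358} \approx 0.7281$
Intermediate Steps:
$\frac{30841}{v} = \frac{30841}{42358}$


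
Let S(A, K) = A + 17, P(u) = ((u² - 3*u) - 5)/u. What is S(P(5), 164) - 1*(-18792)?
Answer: 18810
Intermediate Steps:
P(u) = (-5 + u² - 3*u)/u
S(A, K) = 17 + A
S(P(5), 164) - 1*(-18792) = (17 + (-3 + 5 - 5/5)) - 1*(-18792) = (17 + (-3 + 5 - 5*⅕)) + 18792 = (17 + (-3 + 5 - 1)) + 18792 = (17 + 1) + 18792 = 18 + 18792 = 18810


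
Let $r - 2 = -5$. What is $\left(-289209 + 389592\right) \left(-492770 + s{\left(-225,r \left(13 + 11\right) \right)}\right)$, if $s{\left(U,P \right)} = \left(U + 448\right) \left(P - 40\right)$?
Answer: $-51972896718$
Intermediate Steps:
$r = -3$ ($r = 2 - 5 = -3$)
$s{\left(U,P \right)} = \left(-40 + P\right) \left(448 + U\right)$ ($s{\left(U,P \right)} = \left(448 + U\right) \left(-40 + P\right) = \left(-40 + P\right) \left(448 + U\right)$)
$\left(-289209 + 389592\right) \left(-492770 + s{\left(-225,r \left(13 + 11\right) \right)}\right) = \left(-289209 + 389592\right) \left(-492770 + \left(-17920 - -9000 + 448 \left(- 3 \left(13 + 11\right)\right) + - 3 \left(13 + 11\right) \left(-225\right)\right)\right) = 100383 \left(-492770 + \left(-17920 + 9000 + 448 \left(\left(-3\right) 24\right) + \left(-3\right) 24 \left(-225\right)\right)\right) = 100383 \left(-492770 + \left(-17920 + 9000 + 448 \left(-72\right) - -16200\right)\right) = 100383 \left(-492770 + \left(-17920 + 9000 - 32256 + 16200\right)\right) = 100383 \left(-492770 - 24976\right) = 100383 \left(-517746\right) = -51972896718$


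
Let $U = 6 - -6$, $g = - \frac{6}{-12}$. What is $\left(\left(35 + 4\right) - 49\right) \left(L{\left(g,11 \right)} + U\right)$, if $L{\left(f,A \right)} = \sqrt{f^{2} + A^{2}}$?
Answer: $-120 - 5 \sqrt{485} \approx -230.11$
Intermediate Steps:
$g = \frac{1}{2}$ ($g = \left(-6\right) \left(- \frac{1}{12}\right) = \frac{1}{2} \approx 0.5$)
$L{\left(f,A \right)} = \sqrt{A^{2} + f^{2}}$
$U = 12$ ($U = 6 + 6 = 12$)
$\left(\left(35 + 4\right) - 49\right) \left(L{\left(g,11 \right)} + U\right) = \left(\left(35 + 4\right) - 49\right) \left(\sqrt{11^{2} + \left(\frac{1}{2}\right)^{2}} + 12\right) = \left(39 - 49\right) \left(\sqrt{121 + \frac{1}{4}} + 12\right) = - 10 \left(\sqrt{\frac{485}{4}} + 12\right) = - 10 \left(\frac{\sqrt{485}}{2} + 12\right) = - 10 \left(12 + \frac{\sqrt{485}}{2}\right) = -120 - 5 \sqrt{485}$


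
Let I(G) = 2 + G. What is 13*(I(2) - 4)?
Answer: 0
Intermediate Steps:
13*(I(2) - 4) = 13*((2 + 2) - 4) = 13*(4 - 4) = 13*0 = 0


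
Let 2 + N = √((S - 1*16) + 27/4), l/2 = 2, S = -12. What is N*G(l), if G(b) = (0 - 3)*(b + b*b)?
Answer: 120 - 30*I*√85 ≈ 120.0 - 276.59*I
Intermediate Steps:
l = 4 (l = 2*2 = 4)
G(b) = -3*b - 3*b² (G(b) = -3*(b + b²) = -3*b - 3*b²)
N = -2 + I*√85/2 (N = -2 + √((-12 - 1*16) + 27/4) = -2 + √((-12 - 16) + 27*(¼)) = -2 + √(-28 + 27/4) = -2 + √(-85/4) = -2 + I*√85/2 ≈ -2.0 + 4.6098*I)
N*G(l) = (-2 + I*√85/2)*(-3*4*(1 + 4)) = (-2 + I*√85/2)*(-3*4*5) = (-2 + I*√85/2)*(-60) = 120 - 30*I*√85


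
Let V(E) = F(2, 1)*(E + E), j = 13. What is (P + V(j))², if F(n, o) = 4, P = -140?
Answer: 1296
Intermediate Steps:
V(E) = 8*E (V(E) = 4*(E + E) = 4*(2*E) = 8*E)
(P + V(j))² = (-140 + 8*13)² = (-140 + 104)² = (-36)² = 1296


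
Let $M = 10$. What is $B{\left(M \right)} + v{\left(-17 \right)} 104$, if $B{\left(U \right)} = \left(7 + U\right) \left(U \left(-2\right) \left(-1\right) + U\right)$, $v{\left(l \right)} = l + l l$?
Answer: $28798$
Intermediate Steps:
$v{\left(l \right)} = l + l^{2}$
$B{\left(U \right)} = 3 U \left(7 + U\right)$ ($B{\left(U \right)} = \left(7 + U\right) \left(- 2 U \left(-1\right) + U\right) = \left(7 + U\right) \left(2 U + U\right) = \left(7 + U\right) 3 U = 3 U \left(7 + U\right)$)
$B{\left(M \right)} + v{\left(-17 \right)} 104 = 3 \cdot 10 \left(7 + 10\right) + - 17 \left(1 - 17\right) 104 = 3 \cdot 10 \cdot 17 + \left(-17\right) \left(-16\right) 104 = 510 + 272 \cdot 104 = 510 + 28288 = 28798$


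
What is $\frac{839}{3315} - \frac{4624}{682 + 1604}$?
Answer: $- \frac{2235101}{1263015} \approx -1.7697$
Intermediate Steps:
$\frac{839}{3315} - \frac{4624}{682 + 1604} = 839 \cdot \frac{1}{3315} - \frac{4624}{2286} = \frac{839}{3315} - \frac{2312}{1143} = - \frac{2235101}{1263015}$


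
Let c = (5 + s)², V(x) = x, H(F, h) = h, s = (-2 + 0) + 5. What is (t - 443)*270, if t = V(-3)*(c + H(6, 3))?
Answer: -173880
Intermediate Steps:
s = 3 (s = -2 + 5 = 3)
c = 64 (c = (5 + 3)² = 8² = 64)
t = -201 (t = -3*(64 + 3) = -3*67 = -201)
(t - 443)*270 = (-201 - 443)*270 = -644*270 = -173880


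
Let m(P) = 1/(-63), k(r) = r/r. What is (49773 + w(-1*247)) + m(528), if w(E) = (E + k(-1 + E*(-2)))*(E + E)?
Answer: 10791710/63 ≈ 1.7130e+5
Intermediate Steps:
k(r) = 1
m(P) = -1/63
w(E) = 2*E*(1 + E) (w(E) = (E + 1)*(E + E) = (1 + E)*(2*E) = 2*E*(1 + E))
(49773 + w(-1*247)) + m(528) = (49773 + 2*(-1*247)*(1 - 1*247)) - 1/63 = (49773 + 2*(-247)*(1 - 247)) - 1/63 = (49773 + 2*(-247)*(-246)) - 1/63 = (49773 + 121524) - 1/63 = 171297 - 1/63 = 10791710/63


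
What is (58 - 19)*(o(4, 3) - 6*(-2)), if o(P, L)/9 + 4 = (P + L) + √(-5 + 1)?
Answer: 1521 + 702*I ≈ 1521.0 + 702.0*I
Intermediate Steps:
o(P, L) = -36 + 9*L + 9*P + 18*I (o(P, L) = -36 + 9*((P + L) + √(-5 + 1)) = -36 + 9*((L + P) + √(-4)) = -36 + 9*((L + P) + 2*I) = -36 + 9*(L + P + 2*I) = -36 + (9*L + 9*P + 18*I) = -36 + 9*L + 9*P + 18*I)
(58 - 19)*(o(4, 3) - 6*(-2)) = (58 - 19)*((-36 + 9*3 + 9*4 + 18*I) - 6*(-2)) = 39*((-36 + 27 + 36 + 18*I) + 12) = 39*((27 + 18*I) + 12) = 39*(39 + 18*I) = 1521 + 702*I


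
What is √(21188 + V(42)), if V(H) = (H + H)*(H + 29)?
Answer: 4*√1697 ≈ 164.78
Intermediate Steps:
V(H) = 2*H*(29 + H) (V(H) = (2*H)*(29 + H) = 2*H*(29 + H))
√(21188 + V(42)) = √(21188 + 2*42*(29 + 42)) = √(21188 + 2*42*71) = √(21188 + 5964) = √27152 = 4*√1697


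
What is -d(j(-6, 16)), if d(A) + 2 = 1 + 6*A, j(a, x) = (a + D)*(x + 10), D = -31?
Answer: 5773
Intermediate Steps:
j(a, x) = (-31 + a)*(10 + x) (j(a, x) = (a - 31)*(x + 10) = (-31 + a)*(10 + x))
d(A) = -1 + 6*A (d(A) = -2 + (1 + 6*A) = -1 + 6*A)
-d(j(-6, 16)) = -(-1 + 6*(-310 - 31*16 + 10*(-6) - 6*16)) = -(-1 + 6*(-310 - 496 - 60 - 96)) = -(-1 + 6*(-962)) = -(-1 - 5772) = -1*(-5773) = 5773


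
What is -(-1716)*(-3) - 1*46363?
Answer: -51511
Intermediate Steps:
-(-1716)*(-3) - 1*46363 = -132*39 - 46363 = -5148 - 46363 = -51511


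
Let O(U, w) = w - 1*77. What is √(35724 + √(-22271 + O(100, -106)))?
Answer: √(35724 + I*√22454) ≈ 189.01 + 0.3964*I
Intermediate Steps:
O(U, w) = -77 + w (O(U, w) = w - 77 = -77 + w)
√(35724 + √(-22271 + O(100, -106))) = √(35724 + √(-22271 + (-77 - 106))) = √(35724 + √(-22271 - 183)) = √(35724 + √(-22454)) = √(35724 + I*√22454)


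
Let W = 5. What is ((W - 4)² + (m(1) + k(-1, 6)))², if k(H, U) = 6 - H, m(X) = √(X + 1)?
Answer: (8 + √2)² ≈ 88.627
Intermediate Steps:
m(X) = √(1 + X)
((W - 4)² + (m(1) + k(-1, 6)))² = ((5 - 4)² + (√(1 + 1) + (6 - 1*(-1))))² = (1² + (√2 + (6 + 1)))² = (1 + (√2 + 7))² = (1 + (7 + √2))² = (8 + √2)²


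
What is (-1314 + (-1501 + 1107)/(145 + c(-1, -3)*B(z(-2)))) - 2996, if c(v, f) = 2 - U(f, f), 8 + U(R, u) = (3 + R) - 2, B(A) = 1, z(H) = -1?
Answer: -677064/157 ≈ -4312.5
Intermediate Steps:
U(R, u) = -7 + R (U(R, u) = -8 + ((3 + R) - 2) = -8 + (1 + R) = -7 + R)
c(v, f) = 9 - f (c(v, f) = 2 - (-7 + f) = 2 + (7 - f) = 9 - f)
(-1314 + (-1501 + 1107)/(145 + c(-1, -3)*B(z(-2)))) - 2996 = (-1314 + (-1501 + 1107)/(145 + (9 - 1*(-3))*1)) - 2996 = (-1314 - 394/(145 + (9 + 3)*1)) - 2996 = (-1314 - 394/(145 + 12*1)) - 2996 = (-1314 - 394/(145 + 12)) - 2996 = (-1314 - 394/157) - 2996 = -206692/157 - 2996 = -677064/157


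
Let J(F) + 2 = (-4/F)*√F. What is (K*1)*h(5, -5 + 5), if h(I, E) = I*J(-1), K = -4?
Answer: 40 - 80*I ≈ 40.0 - 80.0*I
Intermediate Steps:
J(F) = -2 - 4/√F (J(F) = -2 + (-4/F)*√F = -2 - 4/√F)
h(I, E) = I*(-2 + 4*I) (h(I, E) = I*(-2 - (-4)*I) = I*(-2 + 4*I))
(K*1)*h(5, -5 + 5) = (-4*1)*(5*(-2 + 4*I)) = -4*(-10 + 20*I) = 40 - 80*I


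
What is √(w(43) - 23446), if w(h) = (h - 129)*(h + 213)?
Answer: I*√45462 ≈ 213.22*I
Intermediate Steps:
w(h) = (-129 + h)*(213 + h)
√(w(43) - 23446) = √((-27477 + 43² + 84*43) - 23446) = √((-27477 + 1849 + 3612) - 23446) = √(-22016 - 23446) = √(-45462) = I*√45462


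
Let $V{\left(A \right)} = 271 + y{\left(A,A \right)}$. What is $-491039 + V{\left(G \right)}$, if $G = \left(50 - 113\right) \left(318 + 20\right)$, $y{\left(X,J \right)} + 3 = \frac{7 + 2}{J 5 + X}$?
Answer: $- \frac{6966985117}{14196} \approx -4.9077 \cdot 10^{5}$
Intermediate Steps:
$y{\left(X,J \right)} = -3 + \frac{9}{X + 5 J}$ ($y{\left(X,J \right)} = -3 + \frac{7 + 2}{J 5 + X} = -3 + \frac{9}{5 J + X} = -3 + \frac{9}{X + 5 J}$)
$G = -21294$ ($G = \left(-63\right) 338 = -21294$)
$V{\left(A \right)} = 271 + \frac{3 - 6 A}{2 A}$ ($V{\left(A \right)} = 271 + \frac{3 \left(3 - A - 5 A\right)}{A + 5 A} = 271 + \frac{3 \left(3 - 6 A\right)}{6 A} = 271 + 3 \frac{1}{6 A} \left(3 - 6 A\right) = 271 + \frac{3 - 6 A}{2 A}$)
$-491039 + V{\left(G \right)} = -491039 + \left(268 + \frac{3}{2 \left(-21294\right)}\right) = -491039 + \left(268 + \frac{3}{2} \left(- \frac{1}{21294}\right)\right) = -491039 + \left(268 - \frac{1}{14196}\right) = -491039 + \frac{3804527}{14196} = - \frac{6966985117}{14196}$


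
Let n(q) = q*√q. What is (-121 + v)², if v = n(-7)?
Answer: 14298 + 1694*I*√7 ≈ 14298.0 + 4481.9*I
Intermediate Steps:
n(q) = q^(3/2)
v = -7*I*√7 (v = (-7)^(3/2) = -7*I*√7 ≈ -18.52*I)
(-121 + v)² = (-121 - 7*I*√7)²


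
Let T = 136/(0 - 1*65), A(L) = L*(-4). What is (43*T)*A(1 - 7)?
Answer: -140352/65 ≈ -2159.3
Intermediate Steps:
A(L) = -4*L
T = -136/65 (T = 136/(0 - 65) = 136/(-65) = 136*(-1/65) = -136/65 ≈ -2.0923)
(43*T)*A(1 - 7) = (43*(-136/65))*(-4*(1 - 7)) = -(-23392)*(-6)/65 = -5848/65*24 = -140352/65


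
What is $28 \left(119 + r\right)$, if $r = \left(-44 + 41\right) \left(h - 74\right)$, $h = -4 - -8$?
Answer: $9212$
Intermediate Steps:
$h = 4$ ($h = -4 + 8 = 4$)
$r = 210$ ($r = \left(-44 + 41\right) \left(4 - 74\right) = \left(-3\right) \left(-70\right) = 210$)
$28 \left(119 + r\right) = 28 \left(119 + 210\right) = 28 \cdot 329 = 9212$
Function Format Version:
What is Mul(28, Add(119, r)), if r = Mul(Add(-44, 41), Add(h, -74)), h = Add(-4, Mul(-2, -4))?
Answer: 9212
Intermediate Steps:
h = 4 (h = Add(-4, 8) = 4)
r = 210 (r = Mul(Add(-44, 41), Add(4, -74)) = Mul(-3, -70) = 210)
Mul(28, Add(119, r)) = Mul(28, Add(119, 210)) = Mul(28, 329) = 9212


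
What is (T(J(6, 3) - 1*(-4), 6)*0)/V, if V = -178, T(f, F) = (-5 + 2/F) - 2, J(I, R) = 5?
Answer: 0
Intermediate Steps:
T(f, F) = -7 + 2/F
(T(J(6, 3) - 1*(-4), 6)*0)/V = ((-7 + 2/6)*0)/(-178) = ((-7 + 2*(1/6))*0)*(-1/178) = ((-7 + 1/3)*0)*(-1/178) = -20/3*0*(-1/178) = 0*(-1/178) = 0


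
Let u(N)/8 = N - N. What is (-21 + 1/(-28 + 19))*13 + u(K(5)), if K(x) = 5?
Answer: -2470/9 ≈ -274.44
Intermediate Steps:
u(N) = 0 (u(N) = 8*(N - N) = 8*0 = 0)
(-21 + 1/(-28 + 19))*13 + u(K(5)) = (-21 + 1/(-28 + 19))*13 + 0 = (-21 + 1/(-9))*13 + 0 = (-21 - 1/9)*13 + 0 = -190/9*13 + 0 = -2470/9 + 0 = -2470/9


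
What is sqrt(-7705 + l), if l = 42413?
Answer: 2*sqrt(8677) ≈ 186.30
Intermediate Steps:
sqrt(-7705 + l) = sqrt(-7705 + 42413) = sqrt(34708) = 2*sqrt(8677)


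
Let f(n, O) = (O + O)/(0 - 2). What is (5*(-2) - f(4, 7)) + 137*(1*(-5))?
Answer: -688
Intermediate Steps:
f(n, O) = -O (f(n, O) = (2*O)/(-2) = (2*O)*(-½) = -O)
(5*(-2) - f(4, 7)) + 137*(1*(-5)) = (5*(-2) - (-1)*7) + 137*(1*(-5)) = (-10 - 1*(-7)) + 137*(-5) = (-10 + 7) - 685 = -3 - 685 = -688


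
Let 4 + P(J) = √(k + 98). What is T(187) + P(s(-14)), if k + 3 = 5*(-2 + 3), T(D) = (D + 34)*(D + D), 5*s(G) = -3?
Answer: 82660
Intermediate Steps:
s(G) = -⅗ (s(G) = (⅕)*(-3) = -⅗)
T(D) = 2*D*(34 + D) (T(D) = (34 + D)*(2*D) = 2*D*(34 + D))
k = 2 (k = -3 + 5*(-2 + 3) = -3 + 5*1 = -3 + 5 = 2)
P(J) = 6 (P(J) = -4 + √(2 + 98) = -4 + √100 = -4 + 10 = 6)
T(187) + P(s(-14)) = 2*187*(34 + 187) + 6 = 2*187*221 + 6 = 82654 + 6 = 82660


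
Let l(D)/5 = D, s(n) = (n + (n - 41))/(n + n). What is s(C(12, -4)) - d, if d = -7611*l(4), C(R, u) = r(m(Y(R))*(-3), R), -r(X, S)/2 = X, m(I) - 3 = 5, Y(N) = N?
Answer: 14613175/96 ≈ 1.5222e+5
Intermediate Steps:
m(I) = 8 (m(I) = 3 + 5 = 8)
r(X, S) = -2*X
C(R, u) = 48 (C(R, u) = -16*(-3) = -2*(-24) = 48)
s(n) = (-41 + 2*n)/(2*n) (s(n) = (n + (-41 + n))/((2*n)) = (-41 + 2*n)*(1/(2*n)) = (-41 + 2*n)/(2*n))
l(D) = 5*D
d = -152220 (d = -38055*4 = -7611*20 = -152220)
s(C(12, -4)) - d = (-41/2 + 48)/48 - 1*(-152220) = (1/48)*(55/2) + 152220 = 55/96 + 152220 = 14613175/96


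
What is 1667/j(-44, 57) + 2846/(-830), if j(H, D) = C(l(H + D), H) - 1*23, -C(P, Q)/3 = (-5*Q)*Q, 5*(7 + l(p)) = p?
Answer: -40599386/12042055 ≈ -3.3715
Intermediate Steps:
l(p) = -7 + p/5
C(P, Q) = 15*Q**2 (C(P, Q) = -3*(-5*Q)*Q = -(-15)*Q**2 = 15*Q**2)
j(H, D) = -23 + 15*H**2 (j(H, D) = 15*H**2 - 1*23 = 15*H**2 - 23 = -23 + 15*H**2)
1667/j(-44, 57) + 2846/(-830) = 1667/(-23 + 15*(-44)**2) + 2846/(-830) = 1667/(-23 + 15*1936) + 2846*(-1/830) = 1667/(-23 + 29040) - 1423/415 = 1667/29017 - 1423/415 = -40599386/12042055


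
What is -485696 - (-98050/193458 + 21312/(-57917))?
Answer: -2720987211666755/5602253493 ≈ -4.8570e+5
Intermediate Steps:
-485696 - (-98050/193458 + 21312/(-57917)) = -485696 - (-98050*1/193458 + 21312*(-1/57917)) = -485696 - (-49025/96729 - 21312/57917) = -485696 - 1*(-4900869373/5602253493) = -485696 + 4900869373/5602253493 = -2720987211666755/5602253493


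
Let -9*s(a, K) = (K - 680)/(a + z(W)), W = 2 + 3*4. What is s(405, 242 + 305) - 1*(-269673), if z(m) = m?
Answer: 1016937016/3771 ≈ 2.6967e+5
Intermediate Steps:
W = 14 (W = 2 + 12 = 14)
s(a, K) = -(-680 + K)/(9*(14 + a)) (s(a, K) = -(K - 680)/(9*(a + 14)) = -(-680 + K)/(9*(14 + a)))
s(405, 242 + 305) - 1*(-269673) = (680 - (242 + 305))/(9*(14 + 405)) - 1*(-269673) = (⅑)*(680 - 1*547)/419 + 269673 = (⅑)*(1/419)*(680 - 547) + 269673 = (⅑)*(1/419)*133 + 269673 = 133/3771 + 269673 = 1016937016/3771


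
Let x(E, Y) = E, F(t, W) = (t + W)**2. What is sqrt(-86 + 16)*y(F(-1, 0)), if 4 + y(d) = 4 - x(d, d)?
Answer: -I*sqrt(70) ≈ -8.3666*I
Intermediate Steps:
F(t, W) = (W + t)**2
y(d) = -d (y(d) = -4 + (4 - d) = -d)
sqrt(-86 + 16)*y(F(-1, 0)) = sqrt(-86 + 16)*(-(0 - 1)**2) = sqrt(-70)*(-1*(-1)**2) = (I*sqrt(70))*(-1*1) = (I*sqrt(70))*(-1) = -I*sqrt(70)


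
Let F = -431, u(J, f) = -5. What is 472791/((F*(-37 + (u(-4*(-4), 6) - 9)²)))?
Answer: -157597/22843 ≈ -6.8991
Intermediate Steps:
472791/((F*(-37 + (u(-4*(-4), 6) - 9)²))) = 472791/((-431*(-37 + (-5 - 9)²))) = 472791/((-431*(-37 + (-14)²))) = 472791/((-431*(-37 + 196))) = 472791/((-431*159)) = 472791/(-68529) = 472791*(-1/68529) = -157597/22843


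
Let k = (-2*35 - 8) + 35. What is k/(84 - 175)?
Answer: 43/91 ≈ 0.47253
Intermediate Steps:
k = -43 (k = (-70 - 8) + 35 = -78 + 35 = -43)
k/(84 - 175) = -43/(84 - 175) = -43/(-91) = -1/91*(-43) = 43/91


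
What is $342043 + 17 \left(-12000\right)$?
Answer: $138043$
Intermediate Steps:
$342043 + 17 \left(-12000\right) = 342043 - 204000 = 138043$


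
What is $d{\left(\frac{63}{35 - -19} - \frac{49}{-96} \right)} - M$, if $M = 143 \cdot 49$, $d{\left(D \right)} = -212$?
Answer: $-7219$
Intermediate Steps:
$M = 7007$
$d{\left(\frac{63}{35 - -19} - \frac{49}{-96} \right)} - M = -212 - 7007 = -7219$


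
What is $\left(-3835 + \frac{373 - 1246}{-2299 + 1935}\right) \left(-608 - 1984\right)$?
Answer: $\frac{904003416}{91} \approx 9.9341 \cdot 10^{6}$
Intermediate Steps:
$\left(-3835 + \frac{373 - 1246}{-2299 + 1935}\right) \left(-608 - 1984\right) = \left(-3835 - \frac{873}{-364}\right) \left(-2592\right) = \left(-3835 - - \frac{873}{364}\right) \left(-2592\right) = \left(-3835 + \frac{873}{364}\right) \left(-2592\right) = \left(- \frac{1395067}{364}\right) \left(-2592\right) = \frac{904003416}{91}$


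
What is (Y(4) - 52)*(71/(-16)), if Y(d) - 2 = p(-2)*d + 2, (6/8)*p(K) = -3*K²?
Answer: 497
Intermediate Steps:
p(K) = -4*K² (p(K) = 4*(-3*K²)/3 = -4*K²)
Y(d) = 4 - 16*d (Y(d) = 2 + ((-4*(-2)²)*d + 2) = 2 + ((-4*4)*d + 2) = 2 + (-16*d + 2) = 2 + (2 - 16*d) = 4 - 16*d)
(Y(4) - 52)*(71/(-16)) = ((4 - 16*4) - 52)*(71/(-16)) = ((4 - 64) - 52)*(71*(-1/16)) = (-60 - 52)*(-71/16) = -112*(-71/16) = 497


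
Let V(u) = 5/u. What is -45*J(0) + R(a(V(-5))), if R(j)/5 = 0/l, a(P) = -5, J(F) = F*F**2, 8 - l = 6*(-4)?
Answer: 0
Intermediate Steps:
l = 32 (l = 8 - 6*(-4) = 8 - 1*(-24) = 8 + 24 = 32)
J(F) = F**3
R(j) = 0 (R(j) = 5*(0/32) = 5*(0*(1/32)) = 5*0 = 0)
-45*J(0) + R(a(V(-5))) = -45*0**3 + 0 = -45*0 + 0 = 0 + 0 = 0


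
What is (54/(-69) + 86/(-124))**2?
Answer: 4431025/2033476 ≈ 2.1790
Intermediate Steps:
(54/(-69) + 86/(-124))**2 = (54*(-1/69) + 86*(-1/124))**2 = (-18/23 - 43/62)**2 = (-2105/1426)**2 = 4431025/2033476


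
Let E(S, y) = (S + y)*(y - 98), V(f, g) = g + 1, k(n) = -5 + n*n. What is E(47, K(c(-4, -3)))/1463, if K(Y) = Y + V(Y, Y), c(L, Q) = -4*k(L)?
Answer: 7400/1463 ≈ 5.0581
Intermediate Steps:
k(n) = -5 + n²
V(f, g) = 1 + g
c(L, Q) = 20 - 4*L² (c(L, Q) = -4*(-5 + L²) = 20 - 4*L²)
K(Y) = 1 + 2*Y (K(Y) = Y + (1 + Y) = 1 + 2*Y)
E(S, y) = (-98 + y)*(S + y) (E(S, y) = (S + y)*(-98 + y) = (-98 + y)*(S + y))
E(47, K(c(-4, -3)))/1463 = ((1 + 2*(20 - 4*(-4)²))² - 98*47 - 98*(1 + 2*(20 - 4*(-4)²)) + 47*(1 + 2*(20 - 4*(-4)²)))/1463 = ((1 + 2*(20 - 4*16))² - 4606 - 98*(1 + 2*(20 - 4*16)) + 47*(1 + 2*(20 - 4*16)))*(1/1463) = ((1 + 2*(20 - 64))² - 4606 - 98*(1 + 2*(20 - 64)) + 47*(1 + 2*(20 - 64)))*(1/1463) = ((1 + 2*(-44))² - 4606 - 98*(1 + 2*(-44)) + 47*(1 + 2*(-44)))*(1/1463) = ((1 - 88)² - 4606 - 98*(1 - 88) + 47*(1 - 88))*(1/1463) = ((-87)² - 4606 - 98*(-87) + 47*(-87))*(1/1463) = (7569 - 4606 + 8526 - 4089)*(1/1463) = 7400*(1/1463) = 7400/1463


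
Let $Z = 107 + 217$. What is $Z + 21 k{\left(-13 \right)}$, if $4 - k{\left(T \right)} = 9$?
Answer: $219$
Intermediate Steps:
$Z = 324$
$k{\left(T \right)} = -5$ ($k{\left(T \right)} = 4 - 9 = -5$)
$Z + 21 k{\left(-13 \right)} = 324 + 21 \left(-5\right) = 324 - 105 = 219$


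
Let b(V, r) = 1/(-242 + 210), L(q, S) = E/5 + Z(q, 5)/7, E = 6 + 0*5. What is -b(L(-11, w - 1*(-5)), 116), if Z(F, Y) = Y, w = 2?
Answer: 1/32 ≈ 0.031250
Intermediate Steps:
E = 6 (E = 6 + 0 = 6)
L(q, S) = 67/35 (L(q, S) = 6/5 + 5/7 = 67/35)
b(V, r) = -1/32 (b(V, r) = 1/(-32) = -1/32)
-b(L(-11, w - 1*(-5)), 116) = -1*(-1/32) = 1/32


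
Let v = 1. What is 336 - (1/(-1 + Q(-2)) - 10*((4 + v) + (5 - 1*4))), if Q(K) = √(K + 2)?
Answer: 397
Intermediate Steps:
Q(K) = √(2 + K)
336 - (1/(-1 + Q(-2)) - 10*((4 + v) + (5 - 1*4))) = 336 - (1/(-1 + √(2 - 2)) - 10*((4 + 1) + (5 - 1*4))) = 336 - (1/(-1 + √0) - 10*(5 + (5 - 4))) = 336 - (1/(-1 + 0) - 10*(5 + 1)) = 336 - (1/(-1) - 10*6) = 336 - (-1 - 60) = 336 - 1*(-61) = 336 + 61 = 397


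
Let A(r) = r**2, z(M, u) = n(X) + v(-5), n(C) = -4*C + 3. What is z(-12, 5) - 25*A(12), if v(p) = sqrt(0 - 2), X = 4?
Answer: -3613 + I*sqrt(2) ≈ -3613.0 + 1.4142*I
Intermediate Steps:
n(C) = 3 - 4*C
v(p) = I*sqrt(2) (v(p) = sqrt(-2) = I*sqrt(2))
z(M, u) = -13 + I*sqrt(2) (z(M, u) = (3 - 4*4) + I*sqrt(2) = (3 - 16) + I*sqrt(2) = -13 + I*sqrt(2))
z(-12, 5) - 25*A(12) = (-13 + I*sqrt(2)) - 25*12**2 = (-13 + I*sqrt(2)) - 25*144 = (-13 + I*sqrt(2)) - 3600 = -3613 + I*sqrt(2)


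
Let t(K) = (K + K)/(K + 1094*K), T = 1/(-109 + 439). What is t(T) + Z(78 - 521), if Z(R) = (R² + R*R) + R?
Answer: 429300227/1095 ≈ 3.9206e+5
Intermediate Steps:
T = 1/330 ≈ 0.0030303
t(K) = 2/1095 (t(K) = (2*K)/((1095*K)) = (2*K)*(1/(1095*K)) = 2/1095)
Z(R) = R + 2*R² (Z(R) = (R² + R²) + R = 2*R² + R = R + 2*R²)
t(T) + Z(78 - 521) = 2/1095 + (78 - 521)*(1 + 2*(78 - 521)) = 2/1095 - 443*(1 + 2*(-443)) = 2/1095 - 443*(1 - 886) = 2/1095 - 443*(-885) = 2/1095 + 392055 = 429300227/1095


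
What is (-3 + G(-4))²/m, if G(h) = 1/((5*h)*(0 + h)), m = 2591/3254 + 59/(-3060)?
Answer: 14219187651/1237835840 ≈ 11.487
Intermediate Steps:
m = 3868237/4978620 (m = 2591*(1/3254) + 59*(-1/3060) = 2591/3254 - 59/3060 = 3868237/4978620 ≈ 0.77697)
G(h) = 1/(5*h²) (G(h) = 1/((5*h)*h) = 1/(5*h²))
(-3 + G(-4))²/m = (-3 + (⅕)/(-4)²)²/(3868237/4978620) = (-3 + (⅕)*(1/16))²*(4978620/3868237) = (-3 + 1/80)²*(4978620/3868237) = (-239/80)²*(4978620/3868237) = (57121/6400)*(4978620/3868237) = 14219187651/1237835840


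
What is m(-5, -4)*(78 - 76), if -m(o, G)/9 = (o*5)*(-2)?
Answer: -900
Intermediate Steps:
m(o, G) = 90*o (m(o, G) = -9*o*5*(-2) = -9*5*o*(-2) = -(-90)*o = 90*o)
m(-5, -4)*(78 - 76) = (90*(-5))*(78 - 76) = -450*2 = -900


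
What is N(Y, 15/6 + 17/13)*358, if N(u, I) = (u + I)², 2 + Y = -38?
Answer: 158501099/338 ≈ 4.6894e+5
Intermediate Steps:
Y = -40 (Y = -2 - 38 = -40)
N(u, I) = (I + u)²
N(Y, 15/6 + 17/13)*358 = ((15/6 + 17/13) - 40)²*358 = ((15*(⅙) + 17*(1/13)) - 40)²*358 = ((5/2 + 17/13) - 40)²*358 = (99/26 - 40)²*358 = (-941/26)²*358 = (885481/676)*358 = 158501099/338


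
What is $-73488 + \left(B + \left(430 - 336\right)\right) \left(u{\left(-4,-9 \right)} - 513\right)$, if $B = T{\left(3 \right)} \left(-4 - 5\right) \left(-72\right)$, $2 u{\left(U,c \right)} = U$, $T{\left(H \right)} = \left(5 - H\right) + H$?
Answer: $-1790498$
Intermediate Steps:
$T{\left(H \right)} = 5$
$u{\left(U,c \right)} = \frac{U}{2}$
$B = 3240$ ($B = 5 \left(-4 - 5\right) \left(-72\right) = 5 \left(-9\right) \left(-72\right) = \left(-45\right) \left(-72\right) = 3240$)
$-73488 + \left(B + \left(430 - 336\right)\right) \left(u{\left(-4,-9 \right)} - 513\right) = -73488 + \left(3240 + \left(430 - 336\right)\right) \left(\frac{1}{2} \left(-4\right) - 513\right) = -73488 + \left(3240 + \left(430 - 336\right)\right) \left(-2 - 513\right) = -73488 + \left(3240 + 94\right) \left(-515\right) = -73488 + 3334 \left(-515\right) = -73488 - 1717010 = -1790498$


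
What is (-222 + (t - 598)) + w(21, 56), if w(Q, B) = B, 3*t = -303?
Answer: -865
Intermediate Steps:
t = -101 (t = (1/3)*(-303) = -101)
(-222 + (t - 598)) + w(21, 56) = (-222 + (-101 - 598)) + 56 = (-222 - 699) + 56 = -921 + 56 = -865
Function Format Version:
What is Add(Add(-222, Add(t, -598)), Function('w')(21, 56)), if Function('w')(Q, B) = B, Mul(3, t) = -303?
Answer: -865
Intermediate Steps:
t = -101 (t = Mul(Rational(1, 3), -303) = -101)
Add(Add(-222, Add(t, -598)), Function('w')(21, 56)) = Add(Add(-222, Add(-101, -598)), 56) = Add(Add(-222, -699), 56) = Add(-921, 56) = -865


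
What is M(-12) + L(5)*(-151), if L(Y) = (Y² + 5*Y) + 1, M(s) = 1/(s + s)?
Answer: -184825/24 ≈ -7701.0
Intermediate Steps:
M(s) = 1/(2*s)
L(Y) = 1 + Y² + 5*Y
M(-12) + L(5)*(-151) = (½)/(-12) + (1 + 5² + 5*5)*(-151) = (½)*(-1/12) + (1 + 25 + 25)*(-151) = -1/24 + 51*(-151) = -1/24 - 7701 = -184825/24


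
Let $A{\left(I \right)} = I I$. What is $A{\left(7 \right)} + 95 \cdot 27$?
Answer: $2614$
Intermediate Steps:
$A{\left(I \right)} = I^{2}$
$A{\left(7 \right)} + 95 \cdot 27 = 7^{2} + 95 \cdot 27 = 49 + 2565 = 2614$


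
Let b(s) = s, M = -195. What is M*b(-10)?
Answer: 1950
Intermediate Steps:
M*b(-10) = -195*(-10) = 1950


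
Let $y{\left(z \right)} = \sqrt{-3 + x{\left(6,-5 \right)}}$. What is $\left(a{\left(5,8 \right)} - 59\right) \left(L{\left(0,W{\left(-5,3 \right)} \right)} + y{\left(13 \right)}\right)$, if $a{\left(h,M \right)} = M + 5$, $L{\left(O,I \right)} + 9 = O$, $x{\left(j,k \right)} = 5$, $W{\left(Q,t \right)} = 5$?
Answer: $414 - 46 \sqrt{2} \approx 348.95$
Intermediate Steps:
$L{\left(O,I \right)} = -9 + O$
$a{\left(h,M \right)} = 5 + M$
$y{\left(z \right)} = \sqrt{2}$ ($y{\left(z \right)} = \sqrt{-3 + 5} = \sqrt{2}$)
$\left(a{\left(5,8 \right)} - 59\right) \left(L{\left(0,W{\left(-5,3 \right)} \right)} + y{\left(13 \right)}\right) = \left(\left(5 + 8\right) - 59\right) \left(\left(-9 + 0\right) + \sqrt{2}\right) = \left(13 - 59\right) \left(-9 + \sqrt{2}\right) = - 46 \left(-9 + \sqrt{2}\right) = 414 - 46 \sqrt{2}$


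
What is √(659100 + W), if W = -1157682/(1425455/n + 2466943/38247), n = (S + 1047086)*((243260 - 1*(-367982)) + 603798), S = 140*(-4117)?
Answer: 2*√5388679123290675776851376498182967/183354180883719 ≈ 800.72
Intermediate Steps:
S = -576380
n = 571926618240 (n = (-576380 + 1047086)*((243260 - 1*(-367982)) + 603798) = 470706*((243260 + 367982) + 603798) = 470706*(611242 + 603798) = 470706*1215040 = 571926618240)
W = -9872783122081366784/550062542651157 (W = -1157682/(1425455/571926618240 + 2466943/38247) = -1157682/(1425455*(1/571926618240) + 2466943*(1/38247)) = -1157682/(285091/114385323648 + 2466943/38247) = -1157682/1650187627953471/25584184055936 = -1157682*25584184055936/1650187627953471 = -9872783122081366784/550062542651157 ≈ -17948.)
√(659100 + W) = √(659100 - 9872783122081366784/550062542651157) = √(352673438739296211916/550062542651157) = 2*√5388679123290675776851376498182967/183354180883719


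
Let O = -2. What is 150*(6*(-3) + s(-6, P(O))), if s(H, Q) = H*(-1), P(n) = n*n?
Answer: -1800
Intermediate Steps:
P(n) = n**2
s(H, Q) = -H
150*(6*(-3) + s(-6, P(O))) = 150*(6*(-3) - 1*(-6)) = 150*(-18 + 6) = 150*(-12) = -1800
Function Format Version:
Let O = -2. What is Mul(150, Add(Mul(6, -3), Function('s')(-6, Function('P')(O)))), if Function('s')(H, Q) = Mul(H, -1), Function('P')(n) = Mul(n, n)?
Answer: -1800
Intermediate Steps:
Function('P')(n) = Pow(n, 2)
Function('s')(H, Q) = Mul(-1, H)
Mul(150, Add(Mul(6, -3), Function('s')(-6, Function('P')(O)))) = Mul(150, Add(Mul(6, -3), Mul(-1, -6))) = Mul(150, Add(-18, 6)) = Mul(150, -12) = -1800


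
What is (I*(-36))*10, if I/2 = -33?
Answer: 23760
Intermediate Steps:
I = -66 (I = 2*(-33) = -66)
(I*(-36))*10 = -66*(-36)*10 = 2376*10 = 23760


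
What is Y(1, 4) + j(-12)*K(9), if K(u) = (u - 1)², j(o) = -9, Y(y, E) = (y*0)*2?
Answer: -576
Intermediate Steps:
Y(y, E) = 0 (Y(y, E) = 0*2 = 0)
K(u) = (-1 + u)²
Y(1, 4) + j(-12)*K(9) = 0 - 9*(-1 + 9)² = 0 - 9*8² = 0 - 9*64 = 0 - 576 = -576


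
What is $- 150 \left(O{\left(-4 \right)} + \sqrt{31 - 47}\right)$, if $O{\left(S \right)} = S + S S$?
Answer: $-1800 - 600 i \approx -1800.0 - 600.0 i$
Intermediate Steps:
$O{\left(S \right)} = S + S^{2}$
$- 150 \left(O{\left(-4 \right)} + \sqrt{31 - 47}\right) = - 150 \left(- 4 \left(1 - 4\right) + \sqrt{31 - 47}\right) = - 150 \left(\left(-4\right) \left(-3\right) + \sqrt{-16}\right) = - 150 \left(12 + 4 i\right) = -1800 - 600 i$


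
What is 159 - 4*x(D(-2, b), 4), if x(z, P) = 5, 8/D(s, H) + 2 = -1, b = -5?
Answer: 139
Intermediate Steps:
D(s, H) = -8/3 (D(s, H) = 8/(-2 - 1) = 8/(-3) = 8*(-⅓) = -8/3)
159 - 4*x(D(-2, b), 4) = 159 - 4*5 = 159 - 20 = 139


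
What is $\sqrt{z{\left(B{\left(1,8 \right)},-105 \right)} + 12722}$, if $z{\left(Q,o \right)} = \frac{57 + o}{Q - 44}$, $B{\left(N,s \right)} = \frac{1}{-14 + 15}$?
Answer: $\frac{\sqrt{23525042}}{43} \approx 112.8$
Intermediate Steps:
$B{\left(N,s \right)} = 1$ ($B{\left(N,s \right)} = 1^{-1} = 1$)
$z{\left(Q,o \right)} = \frac{57 + o}{-44 + Q}$
$\sqrt{z{\left(B{\left(1,8 \right)},-105 \right)} + 12722} = \sqrt{\frac{57 - 105}{-44 + 1} + 12722} = \sqrt{\frac{1}{-43} \left(-48\right) + 12722} = \sqrt{\left(- \frac{1}{43}\right) \left(-48\right) + 12722} = \sqrt{\frac{48}{43} + 12722} = \sqrt{\frac{547094}{43}} = \frac{\sqrt{23525042}}{43}$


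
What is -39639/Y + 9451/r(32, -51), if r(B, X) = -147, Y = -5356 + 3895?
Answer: -2660326/71589 ≈ -37.161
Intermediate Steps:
Y = -1461
-39639/Y + 9451/r(32, -51) = -39639/(-1461) + 9451/(-147) = -39639*(-1/1461) + 9451*(-1/147) = 13213/487 - 9451/147 = -2660326/71589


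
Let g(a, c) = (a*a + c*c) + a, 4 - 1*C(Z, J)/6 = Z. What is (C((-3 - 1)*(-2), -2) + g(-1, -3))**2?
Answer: 225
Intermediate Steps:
C(Z, J) = 24 - 6*Z
g(a, c) = a + a**2 + c**2 (g(a, c) = (a**2 + c**2) + a = a + a**2 + c**2)
(C((-3 - 1)*(-2), -2) + g(-1, -3))**2 = ((24 - 6*(-3 - 1)*(-2)) + (-1 + (-1)**2 + (-3)**2))**2 = ((24 - (-24)*(-2)) + (-1 + 1 + 9))**2 = ((24 - 6*8) + 9)**2 = ((24 - 48) + 9)**2 = (-24 + 9)**2 = (-15)**2 = 225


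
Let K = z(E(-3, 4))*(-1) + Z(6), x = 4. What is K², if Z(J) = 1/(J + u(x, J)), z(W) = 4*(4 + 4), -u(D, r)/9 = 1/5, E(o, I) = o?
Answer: 444889/441 ≈ 1008.8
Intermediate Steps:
u(D, r) = -9/5
z(W) = 32 (z(W) = 4*8 = 32)
Z(J) = 1/(-9/5 + J) (Z(J) = 1/(J - 9/5) = 1/(-9/5 + J))
K = -667/21 (K = 32*(-1) + 5/(-9 + 5*6) = -32 + 5/(-9 + 30) = -32 + 5/21 = -667/21 ≈ -31.762)
K² = (-667/21)² = 444889/441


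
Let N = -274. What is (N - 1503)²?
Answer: 3157729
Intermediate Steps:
(N - 1503)² = (-274 - 1503)² = (-1777)² = 3157729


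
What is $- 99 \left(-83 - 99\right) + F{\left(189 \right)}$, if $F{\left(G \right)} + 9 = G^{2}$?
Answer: $53730$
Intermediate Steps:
$F{\left(G \right)} = -9 + G^{2}$
$- 99 \left(-83 - 99\right) + F{\left(189 \right)} = - 99 \left(-83 - 99\right) - \left(9 - 189^{2}\right) = \left(-99\right) \left(-182\right) + \left(-9 + 35721\right) = 18018 + 35712 = 53730$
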